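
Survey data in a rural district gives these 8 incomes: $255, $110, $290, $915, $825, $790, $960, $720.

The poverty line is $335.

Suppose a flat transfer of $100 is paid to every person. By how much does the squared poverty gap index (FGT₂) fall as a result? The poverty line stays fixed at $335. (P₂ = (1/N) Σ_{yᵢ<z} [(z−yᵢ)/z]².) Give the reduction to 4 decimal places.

0.0484

Before: below the line — $110, $255, $290; squared poverty gap index (FGT₂) = 0.065772.
After the $100 transfer: below the line — $210; squared poverty gap index (FGT₂) = 0.017404.
Reduction = 0.065772 − 0.017404 = 0.0484.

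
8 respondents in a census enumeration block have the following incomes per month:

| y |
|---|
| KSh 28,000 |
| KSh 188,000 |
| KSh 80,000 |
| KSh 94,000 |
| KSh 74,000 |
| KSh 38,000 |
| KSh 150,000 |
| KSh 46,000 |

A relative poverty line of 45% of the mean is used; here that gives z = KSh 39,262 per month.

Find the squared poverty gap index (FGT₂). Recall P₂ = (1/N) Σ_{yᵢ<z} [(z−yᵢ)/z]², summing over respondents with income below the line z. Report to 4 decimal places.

Poor units: KSh 28,000, KSh 38,000 (q = 2 of N = 8).
Shortfall ratios: (39262−28000)/39262 = 0.2868; (39262−38000)/39262 = 0.0321.
Squared: 0.0823; 0.0010.
Sum = 0.083312; P₂ = 0.083312 / 8 = 0.0104.

0.0104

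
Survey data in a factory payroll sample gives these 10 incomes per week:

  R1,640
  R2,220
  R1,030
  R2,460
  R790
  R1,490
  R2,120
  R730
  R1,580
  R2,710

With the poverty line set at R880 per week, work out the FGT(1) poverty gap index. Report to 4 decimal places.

0.0273

Below the line: R730, R790 (q = 2 of N = 10).
Relative gaps: (880−730)/880 = 0.1705; (880−790)/880 = 0.1023.
Σ = 0.272727. Dividing by the full population N = 10 gives P₁ = 0.0273.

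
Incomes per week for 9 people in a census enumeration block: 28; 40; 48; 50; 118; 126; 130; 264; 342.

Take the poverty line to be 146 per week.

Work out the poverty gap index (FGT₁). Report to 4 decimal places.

0.3668

Below the line: 28, 40, 48, 50, 118, 126, 130 (q = 7 of N = 9).
Shortfall ratios: (146−28)/146 = 0.8082; (146−40)/146 = 0.7260; (146−48)/146 = 0.6712; (146−50)/146 = 0.6575; (146−118)/146 = 0.1918; (146−126)/146 = 0.1370; (146−130)/146 = 0.1096.
Σ = 3.301370. Dividing by the full population N = 9 gives P₁ = 0.3668.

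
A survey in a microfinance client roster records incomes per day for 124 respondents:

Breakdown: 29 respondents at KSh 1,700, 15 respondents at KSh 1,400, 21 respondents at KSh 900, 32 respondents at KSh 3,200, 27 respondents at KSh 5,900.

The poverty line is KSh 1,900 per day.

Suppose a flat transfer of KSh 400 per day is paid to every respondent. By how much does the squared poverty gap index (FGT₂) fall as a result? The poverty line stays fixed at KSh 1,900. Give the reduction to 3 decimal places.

0.041

Before: below the line — 21×KSh 900, 15×KSh 1,400, 29×KSh 1,700; squared poverty gap index (FGT₂) = 0.05788.
After the KSh 400 transfer: below the line — 21×KSh 1,300, 15×KSh 1,800; squared poverty gap index (FGT₂) = 0.01722.
Reduction = 0.05788 − 0.01722 = 0.041.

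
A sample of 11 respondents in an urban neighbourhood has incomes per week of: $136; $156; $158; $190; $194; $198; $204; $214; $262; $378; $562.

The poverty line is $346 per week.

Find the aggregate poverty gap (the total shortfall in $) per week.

$1,402

Poor units: $136, $156, $158, $190, $194, $198, $204, $214, $262 (q = 9 of N = 11).
Individual gaps: 346−136 = 210; 346−156 = 190; 346−158 = 188; 346−190 = 156; 346−194 = 152; 346−198 = 148; 346−204 = 142; 346−214 = 132; 346−262 = 84.
Aggregate gap = $1,402.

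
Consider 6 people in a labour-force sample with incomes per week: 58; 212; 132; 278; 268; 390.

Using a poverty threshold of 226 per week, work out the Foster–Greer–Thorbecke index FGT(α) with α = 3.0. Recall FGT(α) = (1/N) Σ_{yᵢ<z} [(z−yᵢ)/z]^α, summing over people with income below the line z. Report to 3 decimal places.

0.080

Below the line: 58, 132, 212 (q = 3 of N = 6).
Normalized shortfalls: (226−58)/226 = 0.7434; (226−132)/226 = 0.4159; (226−212)/226 = 0.0619.
Raised to α = 3.0: 0.41077; 0.07195; 0.00024.
Sum = 0.482966; FGT(3.0) = 0.482966 / 6 = 0.080.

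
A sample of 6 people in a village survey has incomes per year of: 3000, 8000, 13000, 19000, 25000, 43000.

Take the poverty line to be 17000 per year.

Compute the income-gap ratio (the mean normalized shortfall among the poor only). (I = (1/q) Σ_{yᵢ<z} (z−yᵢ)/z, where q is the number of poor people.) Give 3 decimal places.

0.529

Incomes under z: 3000, 8000, 13000 (q = 3 of N = 6).
Shortfall ratios (z−y)/z: 0.8235, 0.5294, 0.2353; sum = 1.588235.
I averages over the q = 3 poor units only: 1.588235 / 3 = 0.529.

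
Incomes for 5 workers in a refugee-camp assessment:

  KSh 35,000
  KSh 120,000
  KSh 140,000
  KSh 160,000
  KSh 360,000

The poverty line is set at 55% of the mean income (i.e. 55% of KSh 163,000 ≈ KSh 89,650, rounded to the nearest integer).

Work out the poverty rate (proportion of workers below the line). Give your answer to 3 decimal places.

0.200

1 of the 5 workers have income below KSh 89,650.
H = 1/5 = 0.200.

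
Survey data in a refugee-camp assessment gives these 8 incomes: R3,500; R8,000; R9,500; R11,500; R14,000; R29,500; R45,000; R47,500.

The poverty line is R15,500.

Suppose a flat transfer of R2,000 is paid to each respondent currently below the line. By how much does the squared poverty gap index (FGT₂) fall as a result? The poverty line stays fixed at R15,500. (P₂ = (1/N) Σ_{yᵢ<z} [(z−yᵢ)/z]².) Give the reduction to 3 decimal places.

0.054

Before: below the line — R3,500, R8,000, R9,500, R11,500, R14,000; squared poverty gap index (FGT₂) = 0.13241.
After the R2,000 transfer: below the line — R5,500, R10,000, R11,500, R13,500; squared poverty gap index (FGT₂) = 0.07817.
Reduction = 0.13241 − 0.07817 = 0.054.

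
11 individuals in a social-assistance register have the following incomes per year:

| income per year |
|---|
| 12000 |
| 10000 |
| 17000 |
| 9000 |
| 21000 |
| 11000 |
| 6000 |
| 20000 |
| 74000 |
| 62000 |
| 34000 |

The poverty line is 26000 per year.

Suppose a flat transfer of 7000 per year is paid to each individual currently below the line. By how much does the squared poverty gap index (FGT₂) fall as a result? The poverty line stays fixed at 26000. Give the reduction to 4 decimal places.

Before: below the line — 6000, 9000, 10000, 11000, 12000, 17000, 20000, 21000; squared poverty gap index (FGT₂) = 0.202797.
After the 7000 transfer: below the line — 13000, 16000, 17000, 18000, 19000, 24000; squared poverty gap index (FGT₂) = 0.062803.
Reduction = 0.202797 − 0.062803 = 0.1400.

0.1400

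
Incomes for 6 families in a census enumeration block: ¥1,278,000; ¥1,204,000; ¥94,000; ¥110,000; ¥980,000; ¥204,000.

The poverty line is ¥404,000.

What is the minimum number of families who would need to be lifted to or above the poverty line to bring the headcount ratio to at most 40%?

Currently q = 3 of N = 6 are below the line (H = 0.500).
A headcount ratio of at most 40% allows at most ⌊0.40 × 6⌋ = 2 poor families.
So at least 3 − 2 = 1 must be lifted.

1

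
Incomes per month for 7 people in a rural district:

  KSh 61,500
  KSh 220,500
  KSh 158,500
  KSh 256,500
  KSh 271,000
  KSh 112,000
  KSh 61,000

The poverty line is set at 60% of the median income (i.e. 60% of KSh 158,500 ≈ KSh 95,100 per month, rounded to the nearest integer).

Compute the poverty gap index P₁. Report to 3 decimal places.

0.102

Incomes under z: KSh 61,000, KSh 61,500 (q = 2 of N = 7).
Gap ratios (z−y)/z: (95100−61000)/95100 = 0.3586; (95100−61500)/95100 = 0.3533.
Σ = 0.711882. Dividing by the full population N = 7 gives P₁ = 0.102.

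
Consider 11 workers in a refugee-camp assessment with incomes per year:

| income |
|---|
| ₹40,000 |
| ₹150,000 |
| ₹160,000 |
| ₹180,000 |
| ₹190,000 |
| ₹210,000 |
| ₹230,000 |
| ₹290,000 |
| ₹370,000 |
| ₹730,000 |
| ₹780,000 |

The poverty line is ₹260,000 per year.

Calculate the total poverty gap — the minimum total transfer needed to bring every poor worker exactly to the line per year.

Below the line: ₹40,000, ₹150,000, ₹160,000, ₹180,000, ₹190,000, ₹210,000, ₹230,000 (q = 7 of N = 11).
Individual gaps: 260000−40000 = 220000; 260000−150000 = 110000; 260000−160000 = 100000; 260000−180000 = 80000; 260000−190000 = 70000; 260000−210000 = 50000; 260000−230000 = 30000.
Aggregate gap = ₹660,000.

₹660,000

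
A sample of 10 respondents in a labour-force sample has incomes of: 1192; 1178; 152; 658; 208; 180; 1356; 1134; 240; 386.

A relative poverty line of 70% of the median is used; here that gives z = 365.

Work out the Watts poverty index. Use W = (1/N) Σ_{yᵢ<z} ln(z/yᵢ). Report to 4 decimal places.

Below the line: 152, 180, 208, 240 (q = 4 of N = 10).
ln(z/y) terms: ln(365/152) = 0.8760; ln(365/180) = 0.7069; ln(365/208) = 0.5624; ln(365/240) = 0.4193.
W = 2.564575 / 10 = 0.2565.

0.2565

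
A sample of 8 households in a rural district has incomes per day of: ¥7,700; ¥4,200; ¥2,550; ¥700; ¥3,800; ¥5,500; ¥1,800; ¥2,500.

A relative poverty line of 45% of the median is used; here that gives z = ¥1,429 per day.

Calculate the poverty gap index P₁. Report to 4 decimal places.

Incomes under z: ¥700 (q = 1 of N = 8).
Gap ratios (z−y)/z: (1429−700)/1429 = 0.5101.
Σ = 0.510147. Dividing by the full population N = 8 gives P₁ = 0.0638.

0.0638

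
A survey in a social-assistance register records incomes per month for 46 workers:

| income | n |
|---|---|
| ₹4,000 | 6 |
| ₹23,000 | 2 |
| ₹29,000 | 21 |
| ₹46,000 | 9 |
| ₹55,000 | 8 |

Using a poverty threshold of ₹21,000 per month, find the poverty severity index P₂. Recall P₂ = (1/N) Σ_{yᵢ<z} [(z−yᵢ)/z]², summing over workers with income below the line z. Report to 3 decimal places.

0.085

Incomes under z: 6×₹4,000 (q = 6 of N = 46).
Normalized shortfalls: (21000−4000)/21000 = 0.8095 (×6).
Squared: 0.6553 (×6).
Sum = 3.931973; P₂ = 3.931973 / 46 = 0.085.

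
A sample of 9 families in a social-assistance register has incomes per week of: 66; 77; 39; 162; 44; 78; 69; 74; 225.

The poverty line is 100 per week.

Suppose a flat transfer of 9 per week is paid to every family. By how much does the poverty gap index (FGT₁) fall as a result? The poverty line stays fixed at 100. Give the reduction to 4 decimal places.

Before: below the line — 39, 44, 66, 69, 74, 77, 78; poverty gap index (FGT₁) = 0.281111.
After the 9 transfer: below the line — 48, 53, 75, 78, 83, 86, 87; poverty gap index (FGT₁) = 0.211111.
Reduction = 0.281111 − 0.211111 = 0.0700.

0.0700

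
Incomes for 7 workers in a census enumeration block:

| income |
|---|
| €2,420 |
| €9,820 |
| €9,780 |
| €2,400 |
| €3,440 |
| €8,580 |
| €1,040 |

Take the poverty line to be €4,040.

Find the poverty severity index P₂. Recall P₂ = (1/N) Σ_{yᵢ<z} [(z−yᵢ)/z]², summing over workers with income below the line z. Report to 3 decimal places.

Below the line: €1,040, €2,400, €2,420, €3,440 (q = 4 of N = 7).
Normalized shortfalls: (4040−1040)/4040 = 0.7426; (4040−2400)/4040 = 0.4059; (4040−2420)/4040 = 0.4010; (4040−3440)/4040 = 0.1485.
Squared: 0.5514; 0.1648; 0.1608; 0.0221.
Sum = 0.899054; P₂ = 0.899054 / 7 = 0.128.

0.128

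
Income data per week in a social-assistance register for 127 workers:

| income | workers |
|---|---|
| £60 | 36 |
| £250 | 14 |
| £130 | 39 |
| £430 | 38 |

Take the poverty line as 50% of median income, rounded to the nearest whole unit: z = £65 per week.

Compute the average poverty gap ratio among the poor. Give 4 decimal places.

0.0769

Poor units: 36×£60 (q = 36 of N = 127).
Shortfall ratios (z−y)/z: 0.0769 (×36); sum = 2.769231.
I averages over the q = 36 poor units only: 2.769231 / 36 = 0.0769.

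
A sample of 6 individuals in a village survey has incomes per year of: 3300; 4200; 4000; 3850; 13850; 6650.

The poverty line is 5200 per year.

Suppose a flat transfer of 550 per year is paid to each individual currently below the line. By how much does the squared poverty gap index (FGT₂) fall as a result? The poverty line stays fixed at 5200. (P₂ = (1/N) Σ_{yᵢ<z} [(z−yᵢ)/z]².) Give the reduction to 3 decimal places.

Before: below the line — 3300, 3850, 4000, 4200; squared poverty gap index (FGT₂) = 0.04852.
After the 550 transfer: below the line — 3850, 4400, 4550, 4750; squared poverty gap index (FGT₂) = 0.01903.
Reduction = 0.04852 − 0.01903 = 0.029.

0.029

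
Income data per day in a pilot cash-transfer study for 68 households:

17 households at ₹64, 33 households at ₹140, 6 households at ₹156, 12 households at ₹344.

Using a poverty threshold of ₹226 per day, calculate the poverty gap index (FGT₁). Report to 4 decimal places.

0.3912

Incomes under z: 17×₹64, 33×₹140, 6×₹156 (q = 56 of N = 68).
Normalized shortfalls: (226−64)/226 = 0.7168 (×17); (226−140)/226 = 0.3805 (×33); (226−156)/226 = 0.3097 (×6).
Σ = 26.601770. Dividing by the full population N = 68 gives P₁ = 0.3912.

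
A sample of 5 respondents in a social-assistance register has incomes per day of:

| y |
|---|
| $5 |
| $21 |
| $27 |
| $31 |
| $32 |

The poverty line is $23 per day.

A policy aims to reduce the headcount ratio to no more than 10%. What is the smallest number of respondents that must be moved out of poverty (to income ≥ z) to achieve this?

2

2 of the 5 respondents are poor, so H = 2/5 = 0.400.
A headcount ratio of at most 10% allows at most ⌊0.10 × 5⌋ = 0 poor respondents.
So at least 2 − 0 = 2 must be lifted.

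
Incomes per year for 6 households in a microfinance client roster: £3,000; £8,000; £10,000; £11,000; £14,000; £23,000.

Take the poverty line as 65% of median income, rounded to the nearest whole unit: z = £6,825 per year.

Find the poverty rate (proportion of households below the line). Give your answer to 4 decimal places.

0.1667

1 of the 6 households have income below £6,825.
H = 1/6 = 0.1667.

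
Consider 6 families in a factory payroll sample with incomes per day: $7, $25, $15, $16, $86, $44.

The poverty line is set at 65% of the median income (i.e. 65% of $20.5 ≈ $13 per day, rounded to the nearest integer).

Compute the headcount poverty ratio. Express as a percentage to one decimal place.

16.7%

1 of the 6 families have income below $13.
H = 1/6 = 16.7%.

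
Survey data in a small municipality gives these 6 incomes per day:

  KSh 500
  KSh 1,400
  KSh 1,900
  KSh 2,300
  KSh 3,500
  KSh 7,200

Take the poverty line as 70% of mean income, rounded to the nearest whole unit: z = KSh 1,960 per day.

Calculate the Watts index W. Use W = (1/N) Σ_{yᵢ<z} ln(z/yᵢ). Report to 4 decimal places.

0.2889

Below the line: KSh 500, KSh 1,400, KSh 1,900 (q = 3 of N = 6).
ln(z/y) terms: ln(1960/500) = 1.3661; ln(1960/1400) = 0.3365; ln(1960/1900) = 0.0311.
W = 1.733654 / 6 = 0.2889.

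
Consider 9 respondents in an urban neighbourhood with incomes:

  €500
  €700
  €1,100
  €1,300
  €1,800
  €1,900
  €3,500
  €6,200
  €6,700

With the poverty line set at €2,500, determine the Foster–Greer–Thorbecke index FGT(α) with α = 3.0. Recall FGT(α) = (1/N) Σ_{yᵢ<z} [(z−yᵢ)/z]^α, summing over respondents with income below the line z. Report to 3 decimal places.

0.134

Poor units: €500, €700, €1,100, €1,300, €1,800, €1,900 (q = 6 of N = 9).
Gap ratios (z−y)/z: (2500−500)/2500 = 0.8000; (2500−700)/2500 = 0.7200; (2500−1100)/2500 = 0.5600; (2500−1300)/2500 = 0.4800; (2500−1800)/2500 = 0.2800; (2500−1900)/2500 = 0.2400.
Raised to α = 3.0: 0.51200; 0.37325; 0.17562; 0.11059; 0.02195; 0.01382.
Sum = 1.207232; FGT(3.0) = 1.207232 / 9 = 0.134.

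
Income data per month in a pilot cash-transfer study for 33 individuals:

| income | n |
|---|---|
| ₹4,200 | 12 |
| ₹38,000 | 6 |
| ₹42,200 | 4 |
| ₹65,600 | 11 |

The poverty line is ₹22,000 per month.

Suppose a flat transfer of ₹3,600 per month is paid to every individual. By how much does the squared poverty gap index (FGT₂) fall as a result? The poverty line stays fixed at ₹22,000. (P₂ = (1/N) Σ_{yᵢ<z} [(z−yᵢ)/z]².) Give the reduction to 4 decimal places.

0.0866

Before: below the line — 12×₹4,200; squared poverty gap index (FGT₂) = 0.238047.
After the ₹3,600 transfer: below the line — 12×₹7,800; squared poverty gap index (FGT₂) = 0.151495.
Reduction = 0.238047 − 0.151495 = 0.0866.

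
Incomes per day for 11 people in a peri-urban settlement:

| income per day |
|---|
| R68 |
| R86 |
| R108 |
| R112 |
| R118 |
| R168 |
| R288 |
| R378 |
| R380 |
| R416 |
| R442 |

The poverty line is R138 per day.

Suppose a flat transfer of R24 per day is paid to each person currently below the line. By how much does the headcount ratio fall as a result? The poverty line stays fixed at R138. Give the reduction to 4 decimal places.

0.0909

Before: below the line — R68, R86, R108, R112, R118; headcount ratio = 0.454545.
After the R24 transfer: below the line — R92, R110, R132, R136; headcount ratio = 0.363636.
Reduction = 0.454545 − 0.363636 = 0.0909.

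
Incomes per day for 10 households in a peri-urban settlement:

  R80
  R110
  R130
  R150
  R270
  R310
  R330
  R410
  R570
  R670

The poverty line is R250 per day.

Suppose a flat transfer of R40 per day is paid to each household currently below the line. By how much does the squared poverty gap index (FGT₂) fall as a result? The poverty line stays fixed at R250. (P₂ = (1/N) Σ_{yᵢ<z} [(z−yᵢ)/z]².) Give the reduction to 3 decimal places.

0.058

Before: below the line — R80, R110, R130, R150; squared poverty gap index (FGT₂) = 0.11664.
After the R40 transfer: below the line — R120, R150, R170, R190; squared poverty gap index (FGT₂) = 0.05904.
Reduction = 0.11664 − 0.05904 = 0.058.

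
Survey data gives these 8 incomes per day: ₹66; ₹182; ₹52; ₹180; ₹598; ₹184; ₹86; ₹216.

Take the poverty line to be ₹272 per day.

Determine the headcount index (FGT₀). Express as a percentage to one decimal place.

87.5%

7 of the 8 people have income below ₹272.
H = 7/8 = 87.5%.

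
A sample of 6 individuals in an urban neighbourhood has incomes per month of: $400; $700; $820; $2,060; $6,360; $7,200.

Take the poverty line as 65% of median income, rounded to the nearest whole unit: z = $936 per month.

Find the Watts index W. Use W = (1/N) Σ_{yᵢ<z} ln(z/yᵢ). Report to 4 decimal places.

0.2122

Below z: $400, $700, $820 (q = 3 of N = 6).
Log shortfalls: ln(936/400) = 0.8502; ln(936/700) = 0.2905; ln(936/820) = 0.1323.
W = 1.272997 / 6 = 0.2122.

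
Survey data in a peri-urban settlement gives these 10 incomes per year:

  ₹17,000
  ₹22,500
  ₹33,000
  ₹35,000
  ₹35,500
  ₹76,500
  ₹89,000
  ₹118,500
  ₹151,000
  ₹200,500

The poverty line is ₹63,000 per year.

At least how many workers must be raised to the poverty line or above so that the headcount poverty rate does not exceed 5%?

5 of the 10 workers are poor, so H = 5/10 = 0.500.
A headcount ratio of at most 5% allows at most ⌊0.05 × 10⌋ = 0 poor workers.
So at least 5 − 0 = 5 must be lifted.

5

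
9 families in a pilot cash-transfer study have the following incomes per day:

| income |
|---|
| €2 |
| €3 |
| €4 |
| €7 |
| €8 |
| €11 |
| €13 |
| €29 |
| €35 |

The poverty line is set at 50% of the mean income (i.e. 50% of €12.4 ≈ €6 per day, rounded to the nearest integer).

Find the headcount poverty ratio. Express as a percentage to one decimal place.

33.3%

3 of the 9 families have income below €6.
H = 3/9 = 33.3%.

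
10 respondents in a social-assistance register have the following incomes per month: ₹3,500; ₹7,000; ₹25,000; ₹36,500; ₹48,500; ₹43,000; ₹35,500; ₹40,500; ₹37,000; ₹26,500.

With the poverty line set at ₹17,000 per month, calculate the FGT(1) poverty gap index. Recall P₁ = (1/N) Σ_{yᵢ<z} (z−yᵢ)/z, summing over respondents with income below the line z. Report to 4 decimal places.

Poor units: ₹3,500, ₹7,000 (q = 2 of N = 10).
Shortfall ratios: (17000−3500)/17000 = 0.7941; (17000−7000)/17000 = 0.5882.
Σ = 1.382353. Dividing by the full population N = 10 gives P₁ = 0.1382.

0.1382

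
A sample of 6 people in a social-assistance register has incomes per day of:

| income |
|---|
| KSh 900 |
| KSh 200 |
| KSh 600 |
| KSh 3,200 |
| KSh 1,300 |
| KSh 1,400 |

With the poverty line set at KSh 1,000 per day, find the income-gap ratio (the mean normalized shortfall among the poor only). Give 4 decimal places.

Below the line: KSh 200, KSh 600, KSh 900 (q = 3 of N = 6).
Relative gaps: 0.8000, 0.4000, 0.1000; sum = 1.300000.
The income-gap ratio divides by q (the poor only): 1.300000 / 3 = 0.4333.

0.4333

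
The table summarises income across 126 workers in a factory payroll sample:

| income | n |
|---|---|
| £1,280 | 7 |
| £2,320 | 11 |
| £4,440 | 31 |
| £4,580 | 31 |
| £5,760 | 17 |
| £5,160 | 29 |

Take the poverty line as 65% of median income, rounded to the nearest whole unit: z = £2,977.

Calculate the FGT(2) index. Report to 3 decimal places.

0.022

Below the line: 7×£1,280, 11×£2,320 (q = 18 of N = 126).
Shortfall ratios: (2977−1280)/2977 = 0.5700 (×7); (2977−2320)/2977 = 0.2207 (×11).
Squared: 0.3249 (×7); 0.0487 (×11).
Sum = 2.810349; P₂ = 2.810349 / 126 = 0.022.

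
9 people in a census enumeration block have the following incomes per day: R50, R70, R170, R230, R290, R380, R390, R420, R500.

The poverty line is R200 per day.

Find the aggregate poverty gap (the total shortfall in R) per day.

R310

Incomes under z: R50, R70, R170 (q = 3 of N = 9).
Individual gaps: 200−50 = 150; 200−70 = 130; 200−170 = 30.
Aggregate gap = R310.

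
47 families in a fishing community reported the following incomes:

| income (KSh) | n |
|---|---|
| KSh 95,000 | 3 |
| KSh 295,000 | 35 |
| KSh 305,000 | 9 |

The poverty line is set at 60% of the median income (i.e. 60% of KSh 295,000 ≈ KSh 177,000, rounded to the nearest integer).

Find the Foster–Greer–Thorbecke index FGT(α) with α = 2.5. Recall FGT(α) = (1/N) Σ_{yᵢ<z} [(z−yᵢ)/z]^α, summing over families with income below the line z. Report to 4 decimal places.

0.0093

Below z: 3×KSh 95,000 (q = 3 of N = 47).
Gap ratios (z−y)/z: (177000−95000)/177000 = 0.4633 (×3).
Raised to α = 2.5: 0.14608 (×3).
Sum = 0.438251; FGT(2.5) = 0.438251 / 47 = 0.0093.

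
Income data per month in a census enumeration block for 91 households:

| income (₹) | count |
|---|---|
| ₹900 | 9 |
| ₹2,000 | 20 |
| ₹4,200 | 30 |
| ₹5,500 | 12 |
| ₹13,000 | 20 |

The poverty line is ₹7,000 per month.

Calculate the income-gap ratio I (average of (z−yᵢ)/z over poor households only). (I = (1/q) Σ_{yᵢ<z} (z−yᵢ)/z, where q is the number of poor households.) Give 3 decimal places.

0.517

Incomes under z: 9×₹900, 20×₹2,000, 30×₹4,200, 12×₹5,500 (q = 71 of N = 91).
Relative gaps: 0.8714 (×9), 0.7143 (×20), 0.4000 (×30), 0.2143 (×12); sum = 36.700000.
The income-gap ratio divides by q (the poor only): 36.700000 / 71 = 0.517.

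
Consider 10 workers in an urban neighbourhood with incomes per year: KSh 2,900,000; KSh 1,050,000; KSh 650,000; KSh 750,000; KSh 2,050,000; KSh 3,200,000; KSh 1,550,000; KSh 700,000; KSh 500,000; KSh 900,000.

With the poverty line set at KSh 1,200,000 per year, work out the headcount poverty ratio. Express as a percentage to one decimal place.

6 of the 10 workers have income below KSh 1,200,000.
H = 6/10 = 60.0%.

60.0%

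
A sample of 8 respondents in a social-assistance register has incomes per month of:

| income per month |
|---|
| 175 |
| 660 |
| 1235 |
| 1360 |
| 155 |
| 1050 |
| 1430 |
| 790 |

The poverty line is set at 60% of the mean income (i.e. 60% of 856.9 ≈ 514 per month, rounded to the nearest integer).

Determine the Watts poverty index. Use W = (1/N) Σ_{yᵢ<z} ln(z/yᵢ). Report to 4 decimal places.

Below z: 155, 175 (q = 2 of N = 8).
ln(z/y) terms: ln(514/155) = 1.1988; ln(514/175) = 1.0774.
W = 2.276235 / 8 = 0.2845.

0.2845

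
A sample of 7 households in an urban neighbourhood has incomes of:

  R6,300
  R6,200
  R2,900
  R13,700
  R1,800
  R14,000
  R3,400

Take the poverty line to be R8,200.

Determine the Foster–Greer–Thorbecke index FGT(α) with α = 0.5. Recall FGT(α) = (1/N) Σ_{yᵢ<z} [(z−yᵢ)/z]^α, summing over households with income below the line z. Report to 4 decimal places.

0.4897

Below the line: R1,800, R2,900, R3,400, R6,200, R6,300 (q = 5 of N = 7).
Shortfall ratios: (8200−1800)/8200 = 0.7805; (8200−2900)/8200 = 0.6463; (8200−3400)/8200 = 0.5854; (8200−6200)/8200 = 0.2439; (8200−6300)/8200 = 0.2317.
Raised to α = 0.5: 0.88345; 0.80395; 0.76509; 0.49386; 0.48136.
Sum = 3.427723; FGT(0.5) = 3.427723 / 7 = 0.4897.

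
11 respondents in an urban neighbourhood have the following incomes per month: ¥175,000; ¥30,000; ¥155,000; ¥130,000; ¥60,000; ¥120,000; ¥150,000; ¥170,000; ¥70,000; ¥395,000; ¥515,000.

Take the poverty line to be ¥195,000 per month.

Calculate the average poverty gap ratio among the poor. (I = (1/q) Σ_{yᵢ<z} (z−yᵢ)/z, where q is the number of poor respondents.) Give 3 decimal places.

0.396

Poor units: ¥30,000, ¥60,000, ¥70,000, ¥120,000, ¥130,000, ¥150,000, ¥155,000, ¥170,000, ¥175,000 (q = 9 of N = 11).
Relative gaps: 0.8462, 0.6923, 0.6410, 0.3846, 0.3333, 0.2308, 0.2051, 0.1282, 0.1026; sum = 3.564103.
I averages over the q = 9 poor units only: 3.564103 / 9 = 0.396.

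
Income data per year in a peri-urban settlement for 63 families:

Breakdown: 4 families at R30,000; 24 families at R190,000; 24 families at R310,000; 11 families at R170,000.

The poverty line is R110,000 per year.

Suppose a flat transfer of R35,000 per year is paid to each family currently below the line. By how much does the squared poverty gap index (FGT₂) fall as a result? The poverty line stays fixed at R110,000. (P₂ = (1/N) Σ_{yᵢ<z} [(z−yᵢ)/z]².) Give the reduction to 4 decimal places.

0.0230

Before: below the line — 4×R30,000; squared poverty gap index (FGT₂) = 0.033583.
After the R35,000 transfer: below the line — 4×R65,000; squared poverty gap index (FGT₂) = 0.010626.
Reduction = 0.033583 − 0.010626 = 0.0230.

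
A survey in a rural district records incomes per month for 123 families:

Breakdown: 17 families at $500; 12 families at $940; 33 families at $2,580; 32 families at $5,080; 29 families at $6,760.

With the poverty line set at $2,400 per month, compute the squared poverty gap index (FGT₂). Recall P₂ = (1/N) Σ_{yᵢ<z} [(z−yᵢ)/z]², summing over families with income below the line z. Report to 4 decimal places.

Incomes under z: 17×$500, 12×$940 (q = 29 of N = 123).
Gap ratios (z−y)/z: (2400−500)/2400 = 0.7917 (×17); (2400−940)/2400 = 0.6083 (×12).
Squared: 0.6267 (×17); 0.3701 (×12).
Sum = 15.095347; P₂ = 15.095347 / 123 = 0.1227.

0.1227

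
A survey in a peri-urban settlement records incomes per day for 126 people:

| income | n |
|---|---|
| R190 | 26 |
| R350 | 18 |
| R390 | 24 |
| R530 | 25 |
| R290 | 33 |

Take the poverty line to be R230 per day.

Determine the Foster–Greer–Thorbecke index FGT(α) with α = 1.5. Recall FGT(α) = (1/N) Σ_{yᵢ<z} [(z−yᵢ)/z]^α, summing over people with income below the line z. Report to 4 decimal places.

Incomes under z: 26×R190 (q = 26 of N = 126).
Shortfall ratios: (230−190)/230 = 0.1739 (×26).
Raised to α = 1.5: 0.07253 (×26).
Sum = 1.885696; FGT(1.5) = 1.885696 / 126 = 0.0150.

0.0150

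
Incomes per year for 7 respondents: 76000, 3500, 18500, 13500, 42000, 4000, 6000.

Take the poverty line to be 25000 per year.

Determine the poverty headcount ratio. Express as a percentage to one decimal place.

5 of the 7 respondents have income below 25000.
H = 5/7 = 71.4%.

71.4%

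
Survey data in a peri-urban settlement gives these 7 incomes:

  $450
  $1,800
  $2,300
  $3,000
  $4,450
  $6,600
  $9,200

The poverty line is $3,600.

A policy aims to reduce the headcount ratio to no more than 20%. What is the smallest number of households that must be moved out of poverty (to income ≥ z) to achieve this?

3

Currently q = 4 of N = 7 are below the line (H = 0.571).
A headcount ratio of at most 20% allows at most ⌊0.20 × 7⌋ = 1 poor households.
So at least 4 − 1 = 3 must be lifted.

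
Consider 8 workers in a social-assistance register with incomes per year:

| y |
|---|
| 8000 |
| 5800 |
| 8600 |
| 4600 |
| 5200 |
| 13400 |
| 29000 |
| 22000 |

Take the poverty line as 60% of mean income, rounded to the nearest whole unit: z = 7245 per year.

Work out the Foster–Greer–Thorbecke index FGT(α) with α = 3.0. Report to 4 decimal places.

0.0099

Poor units: 4600, 5200, 5800 (q = 3 of N = 8).
Gap ratios (z−y)/z: (7245−4600)/7245 = 0.3651; (7245−5200)/7245 = 0.2823; (7245−5800)/7245 = 0.1994.
Raised to α = 3.0: 0.04866; 0.02249; 0.00793.
Sum = 0.079082; FGT(3.0) = 0.079082 / 8 = 0.0099.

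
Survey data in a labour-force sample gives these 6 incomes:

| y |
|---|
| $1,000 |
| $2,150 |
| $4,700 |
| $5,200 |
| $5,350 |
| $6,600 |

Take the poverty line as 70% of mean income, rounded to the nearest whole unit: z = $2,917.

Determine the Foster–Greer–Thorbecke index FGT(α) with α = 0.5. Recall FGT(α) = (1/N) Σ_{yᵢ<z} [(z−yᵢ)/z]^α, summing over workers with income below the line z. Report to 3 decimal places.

Incomes under z: $1,000, $2,150 (q = 2 of N = 6).
Gap ratios (z−y)/z: (2917−1000)/2917 = 0.6572; (2917−2150)/2917 = 0.2629.
Raised to α = 0.5: 0.81067; 0.51278.
Sum = 1.323446; FGT(0.5) = 1.323446 / 6 = 0.221.

0.221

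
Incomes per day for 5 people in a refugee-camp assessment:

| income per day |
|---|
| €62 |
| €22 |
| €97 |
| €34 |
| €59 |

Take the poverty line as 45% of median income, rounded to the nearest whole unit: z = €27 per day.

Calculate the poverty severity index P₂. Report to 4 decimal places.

Below the line: €22 (q = 1 of N = 5).
Normalized shortfalls: (27−22)/27 = 0.1852.
Squared: 0.0343.
Sum = 0.034294; P₂ = 0.034294 / 5 = 0.0069.

0.0069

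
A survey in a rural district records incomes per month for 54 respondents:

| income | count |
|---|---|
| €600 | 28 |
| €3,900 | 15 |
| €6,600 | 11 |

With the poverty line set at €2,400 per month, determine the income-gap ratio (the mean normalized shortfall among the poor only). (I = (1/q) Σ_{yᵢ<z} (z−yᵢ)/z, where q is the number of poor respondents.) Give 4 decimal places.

0.7500

Incomes under z: 28×€600 (q = 28 of N = 54).
Shortfall ratios (z−y)/z: 0.7500 (×28); sum = 21.000000.
The income-gap ratio divides by q (the poor only): 21.000000 / 28 = 0.7500.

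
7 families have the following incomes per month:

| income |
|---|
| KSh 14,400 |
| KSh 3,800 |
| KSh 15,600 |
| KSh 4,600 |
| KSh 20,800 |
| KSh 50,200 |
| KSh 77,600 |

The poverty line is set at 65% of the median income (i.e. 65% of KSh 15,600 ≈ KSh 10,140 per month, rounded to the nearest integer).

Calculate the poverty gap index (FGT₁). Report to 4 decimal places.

0.1674

Below the line: KSh 3,800, KSh 4,600 (q = 2 of N = 7).
Normalized shortfalls: (10140−3800)/10140 = 0.6252; (10140−4600)/10140 = 0.5464.
Sum of shortfalls = 1.171598; P₁ averages over all N: 1.171598 / 7 = 0.1674.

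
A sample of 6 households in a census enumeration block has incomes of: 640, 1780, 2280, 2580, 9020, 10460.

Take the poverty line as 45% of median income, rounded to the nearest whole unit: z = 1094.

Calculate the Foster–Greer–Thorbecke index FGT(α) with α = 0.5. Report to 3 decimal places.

Below z: 640 (q = 1 of N = 6).
Shortfall ratios: (1094−640)/1094 = 0.4150.
Raised to α = 0.5: 0.64420.
Sum = 0.644198; FGT(0.5) = 0.644198 / 6 = 0.107.

0.107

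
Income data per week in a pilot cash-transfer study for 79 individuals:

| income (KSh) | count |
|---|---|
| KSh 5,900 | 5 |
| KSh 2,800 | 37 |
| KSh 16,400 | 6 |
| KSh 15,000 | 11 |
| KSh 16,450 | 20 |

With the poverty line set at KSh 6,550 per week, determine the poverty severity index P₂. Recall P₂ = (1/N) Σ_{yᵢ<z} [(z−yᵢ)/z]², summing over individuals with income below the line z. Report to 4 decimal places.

Below the line: 37×KSh 2,800, 5×KSh 5,900 (q = 42 of N = 79).
Shortfall ratios: (6550−2800)/6550 = 0.5725 (×37); (6550−5900)/6550 = 0.0992 (×5).
Squared: 0.3278 (×37); 0.0098 (×5).
Sum = 12.177029; P₂ = 12.177029 / 79 = 0.1541.

0.1541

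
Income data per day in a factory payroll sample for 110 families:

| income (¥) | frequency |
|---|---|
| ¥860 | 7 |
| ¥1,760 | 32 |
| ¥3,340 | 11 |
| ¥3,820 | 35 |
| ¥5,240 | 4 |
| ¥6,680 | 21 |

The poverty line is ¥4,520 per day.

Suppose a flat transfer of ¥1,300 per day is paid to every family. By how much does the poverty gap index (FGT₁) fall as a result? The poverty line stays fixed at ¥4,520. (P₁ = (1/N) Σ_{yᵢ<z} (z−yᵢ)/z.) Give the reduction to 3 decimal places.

0.177

Before: below the line — 7×¥860, 32×¥1,760, 11×¥3,340, 35×¥3,820; poverty gap index (FGT₁) = 0.30455.
After the ¥1,300 transfer: below the line — 7×¥2,160, 32×¥3,060; poverty gap index (FGT₁) = 0.12719.
Reduction = 0.30455 − 0.12719 = 0.177.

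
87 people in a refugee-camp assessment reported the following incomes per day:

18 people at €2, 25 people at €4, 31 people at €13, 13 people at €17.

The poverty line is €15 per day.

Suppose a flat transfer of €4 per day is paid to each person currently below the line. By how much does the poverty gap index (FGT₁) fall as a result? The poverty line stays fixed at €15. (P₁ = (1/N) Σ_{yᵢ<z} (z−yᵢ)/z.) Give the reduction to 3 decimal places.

Before: below the line — 18×€2, 25×€4, 31×€13; poverty gap index (FGT₁) = 0.43755.
After the €4 transfer: below the line — 18×€6, 25×€8; poverty gap index (FGT₁) = 0.25824.
Reduction = 0.43755 − 0.25824 = 0.179.

0.179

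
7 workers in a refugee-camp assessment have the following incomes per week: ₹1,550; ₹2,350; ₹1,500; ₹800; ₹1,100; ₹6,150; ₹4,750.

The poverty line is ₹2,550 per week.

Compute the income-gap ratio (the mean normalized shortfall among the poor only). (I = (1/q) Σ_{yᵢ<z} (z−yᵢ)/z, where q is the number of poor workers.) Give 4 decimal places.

Incomes under z: ₹800, ₹1,100, ₹1,500, ₹1,550, ₹2,350 (q = 5 of N = 7).
Shortfall ratios (z−y)/z: 0.6863, 0.5686, 0.4118, 0.3922, 0.0784; sum = 2.137255.
I averages over the q = 5 poor units only: 2.137255 / 5 = 0.4275.

0.4275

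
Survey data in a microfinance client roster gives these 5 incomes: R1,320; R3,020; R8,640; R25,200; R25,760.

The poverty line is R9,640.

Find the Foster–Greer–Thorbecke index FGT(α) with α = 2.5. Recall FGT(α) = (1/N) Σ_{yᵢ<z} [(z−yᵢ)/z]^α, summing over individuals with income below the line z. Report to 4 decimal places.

0.2173

Below the line: R1,320, R3,020, R8,640 (q = 3 of N = 5).
Relative gaps: (9640−1320)/9640 = 0.8631; (9640−3020)/9640 = 0.6867; (9640−8640)/9640 = 0.1037.
Raised to α = 2.5: 0.69202; 0.39080; 0.00347.
Sum = 1.086279; FGT(2.5) = 1.086279 / 5 = 0.2173.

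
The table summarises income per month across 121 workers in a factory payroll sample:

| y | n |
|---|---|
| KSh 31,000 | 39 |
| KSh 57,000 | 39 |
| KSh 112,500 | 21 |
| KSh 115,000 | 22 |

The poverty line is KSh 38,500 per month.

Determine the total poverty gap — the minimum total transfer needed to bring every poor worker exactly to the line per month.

Incomes under z: 39×KSh 31,000 (q = 39 of N = 121).
Individual gaps: 39×(38500−31000) = 292500.
Aggregate gap = KSh 292,500.

KSh 292,500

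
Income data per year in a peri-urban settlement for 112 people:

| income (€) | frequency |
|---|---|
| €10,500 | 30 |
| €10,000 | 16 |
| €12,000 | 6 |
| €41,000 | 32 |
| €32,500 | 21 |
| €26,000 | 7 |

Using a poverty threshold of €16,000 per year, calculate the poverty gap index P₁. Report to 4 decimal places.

Below z: 16×€10,000, 30×€10,500, 6×€12,000 (q = 52 of N = 112).
Relative gaps: (16000−10000)/16000 = 0.3750 (×16); (16000−10500)/16000 = 0.3438 (×30); (16000−12000)/16000 = 0.2500 (×6).
Σ = 17.812500. Dividing by the full population N = 112 gives P₁ = 0.1590.

0.1590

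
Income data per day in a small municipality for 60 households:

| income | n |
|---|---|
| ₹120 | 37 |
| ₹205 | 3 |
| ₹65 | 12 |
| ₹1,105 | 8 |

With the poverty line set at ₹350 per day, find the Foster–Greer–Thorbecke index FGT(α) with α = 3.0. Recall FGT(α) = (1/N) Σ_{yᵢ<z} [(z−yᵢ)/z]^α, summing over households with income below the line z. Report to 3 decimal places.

Poor units: 12×₹65, 37×₹120, 3×₹205 (q = 52 of N = 60).
Gap ratios (z−y)/z: (350−65)/350 = 0.8143 (×12); (350−120)/350 = 0.6571 (×37); (350−205)/350 = 0.4143 (×3).
Raised to α = 3.0: 0.53992 (×12); 0.28378 (×37); 0.07110 (×3).
Sum = 17.192172; FGT(3.0) = 17.192172 / 60 = 0.287.

0.287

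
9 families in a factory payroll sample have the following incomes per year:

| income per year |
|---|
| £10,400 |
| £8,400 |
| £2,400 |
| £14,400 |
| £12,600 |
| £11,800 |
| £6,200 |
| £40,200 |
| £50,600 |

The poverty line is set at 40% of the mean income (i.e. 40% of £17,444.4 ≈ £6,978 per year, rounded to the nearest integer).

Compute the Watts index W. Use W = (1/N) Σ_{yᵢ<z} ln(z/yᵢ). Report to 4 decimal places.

Below the line: £2,400, £6,200 (q = 2 of N = 9).
Log gaps: ln(6978/2400) = 1.0673; ln(6978/6200) = 0.1182.
W = 1.185507 / 9 = 0.1317.

0.1317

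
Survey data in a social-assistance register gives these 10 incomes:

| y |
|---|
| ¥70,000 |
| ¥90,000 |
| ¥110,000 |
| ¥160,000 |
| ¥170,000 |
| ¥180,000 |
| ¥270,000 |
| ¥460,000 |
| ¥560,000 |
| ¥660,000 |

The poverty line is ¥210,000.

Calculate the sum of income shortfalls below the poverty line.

Below the line: ¥70,000, ¥90,000, ¥110,000, ¥160,000, ¥170,000, ¥180,000 (q = 6 of N = 10).
Individual gaps: 210000−70000 = 140000; 210000−90000 = 120000; 210000−110000 = 100000; 210000−160000 = 50000; 210000−170000 = 40000; 210000−180000 = 30000.
Aggregate gap = ¥480,000.

¥480,000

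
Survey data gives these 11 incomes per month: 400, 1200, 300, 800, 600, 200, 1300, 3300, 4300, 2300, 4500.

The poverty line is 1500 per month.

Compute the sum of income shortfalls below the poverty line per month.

5700

Below z: 200, 300, 400, 600, 800, 1200, 1300 (q = 7 of N = 11).
Individual gaps: 1500−200 = 1300; 1500−300 = 1200; 1500−400 = 1100; 1500−600 = 900; 1500−800 = 700; 1500−1200 = 300; 1500−1300 = 200.
Aggregate gap = 5700.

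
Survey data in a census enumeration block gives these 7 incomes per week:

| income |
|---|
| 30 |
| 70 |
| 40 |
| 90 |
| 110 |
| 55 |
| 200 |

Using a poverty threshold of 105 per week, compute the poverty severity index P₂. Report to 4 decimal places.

Incomes under z: 30, 40, 55, 70, 90 (q = 5 of N = 7).
Relative gaps: (105−30)/105 = 0.7143; (105−40)/105 = 0.6190; (105−55)/105 = 0.4762; (105−70)/105 = 0.3333; (105−90)/105 = 0.1429.
Squared: 0.5102; 0.3832; 0.2268; 0.1111; 0.0204.
Sum = 1.251701; P₂ = 1.251701 / 7 = 0.1788.

0.1788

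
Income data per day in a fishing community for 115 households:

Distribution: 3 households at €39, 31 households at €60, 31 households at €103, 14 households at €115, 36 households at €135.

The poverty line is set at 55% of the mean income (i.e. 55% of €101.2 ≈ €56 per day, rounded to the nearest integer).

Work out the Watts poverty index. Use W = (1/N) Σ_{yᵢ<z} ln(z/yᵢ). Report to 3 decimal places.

Below the line: 3×€39 (q = 3 of N = 115).
ln(z/y) terms: ln(56/39) = 0.3618 (×3).
W = 1.085370 / 115 = 0.009.

0.009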